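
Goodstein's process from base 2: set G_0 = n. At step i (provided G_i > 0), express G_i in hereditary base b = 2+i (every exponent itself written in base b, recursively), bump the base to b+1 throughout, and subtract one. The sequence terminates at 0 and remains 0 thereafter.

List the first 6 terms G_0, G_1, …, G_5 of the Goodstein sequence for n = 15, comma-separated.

15, 111, 1283, 18752, 326593, 6588344

step 0: 15 = 2^(2 + 1) + 2^2 + 2 + 1; sub 3 for 2: 3^(3 + 1) + 3^3 + 3 + 1; = 112; G_1 = 112−1 = 111
step 1: 111 = 3^(3 + 1) + 3^3 + 3; sub 4 for 3: 4^(4 + 1) + 4^4 + 4; = 1284; G_2 = 1284−1 = 1283
step 2: 1283 = 4^(4 + 1) + 4^4 + 3; sub 5 for 4: 5^(5 + 1) + 5^5 + 3; = 18753; G_3 = 18753−1 = 18752
step 3: 18752 = 5^(5 + 1) + 5^5 + 2; sub 6 for 5: 6^(6 + 1) + 6^6 + 2; = 326594; G_4 = 326594−1 = 326593
step 4: 326593 = 6^(6 + 1) + 6^6 + 1; sub 7 for 6: 7^(7 + 1) + 7^7 + 1; = 6588345; G_5 = 6588345−1 = 6588344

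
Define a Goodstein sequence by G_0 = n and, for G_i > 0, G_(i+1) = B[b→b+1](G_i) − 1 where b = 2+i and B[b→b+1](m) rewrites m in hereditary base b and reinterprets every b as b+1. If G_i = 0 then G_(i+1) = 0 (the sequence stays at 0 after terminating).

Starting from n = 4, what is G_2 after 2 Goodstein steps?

4 —HB2→ 2^2 —bump→ 3^3 = 27 —(−1)→ 26
26 —HB3→ 2·3^2 + 2·3 + 2 —bump→ 2·4^2 + 2·4 + 2 = 42 —(−1)→ 41
41 —HB4→ 2·4^2 + 2·4 + 1 —bump→ 2·5^2 + 2·5 + 1 = 61 —(−1)→ 60

41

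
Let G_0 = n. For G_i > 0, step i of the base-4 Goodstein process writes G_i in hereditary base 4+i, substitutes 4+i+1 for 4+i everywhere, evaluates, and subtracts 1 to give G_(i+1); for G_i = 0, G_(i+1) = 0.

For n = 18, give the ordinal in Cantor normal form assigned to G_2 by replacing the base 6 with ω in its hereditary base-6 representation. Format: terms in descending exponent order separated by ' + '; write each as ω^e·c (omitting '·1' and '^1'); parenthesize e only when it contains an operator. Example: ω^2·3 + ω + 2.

[0] 18 ≡ 4^2 + 2 (base 4). Lift 5: 27. −1: 26.
[1] 26 ≡ 5^2 + 1 (base 5). Lift 6: 37. −1: 36.

ω^2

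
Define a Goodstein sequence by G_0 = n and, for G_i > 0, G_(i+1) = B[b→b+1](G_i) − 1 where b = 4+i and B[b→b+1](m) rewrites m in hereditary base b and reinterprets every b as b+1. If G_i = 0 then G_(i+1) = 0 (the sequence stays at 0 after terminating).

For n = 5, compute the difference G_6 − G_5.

-1

G_0 = 5. HB_4(5) = 4 + 1. Bump = 6. G_1 = 5.
G_1 = 5. HB_5(5) = 5. Bump = 6. G_2 = 5.
G_2 = 5. HB_6(5) = 5. Bump = 5. G_3 = 4.
G_3 = 4. HB_7(4) = 4. Bump = 4. G_4 = 3.
G_4 = 3. HB_8(3) = 3. Bump = 3. G_5 = 2.
G_5 = 2. HB_9(2) = 2. Bump = 2. G_6 = 1.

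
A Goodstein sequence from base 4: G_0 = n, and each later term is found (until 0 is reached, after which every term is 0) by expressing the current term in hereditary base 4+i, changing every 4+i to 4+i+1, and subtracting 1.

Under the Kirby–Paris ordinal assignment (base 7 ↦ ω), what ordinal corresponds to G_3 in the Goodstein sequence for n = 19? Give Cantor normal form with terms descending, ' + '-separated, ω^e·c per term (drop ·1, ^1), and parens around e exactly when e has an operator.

(0) 19|_4 = 4^2 + 3 ↦ 5^2 + 3|_5 = 28 ⇒ 27
(1) 27|_5 = 5^2 + 2 ↦ 6^2 + 2|_6 = 38 ⇒ 37
(2) 37|_6 = 6^2 + 1 ↦ 7^2 + 1|_7 = 50 ⇒ 49

ω^2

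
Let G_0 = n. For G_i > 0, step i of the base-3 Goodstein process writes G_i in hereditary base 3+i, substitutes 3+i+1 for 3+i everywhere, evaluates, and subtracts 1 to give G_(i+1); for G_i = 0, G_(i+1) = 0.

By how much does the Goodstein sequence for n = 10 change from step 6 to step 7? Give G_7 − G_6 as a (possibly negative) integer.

10 —HB3→ 3^2 + 1 —bump→ 4^2 + 1 = 17 —(−1)→ 16
16 —HB4→ 4^2 —bump→ 5^2 = 25 —(−1)→ 24
24 —HB5→ 4·5 + 4 —bump→ 4·6 + 4 = 28 —(−1)→ 27
27 —HB6→ 4·6 + 3 —bump→ 4·7 + 3 = 31 —(−1)→ 30
30 —HB7→ 4·7 + 2 —bump→ 4·8 + 2 = 34 —(−1)→ 33
33 —HB8→ 4·8 + 1 —bump→ 4·9 + 1 = 37 —(−1)→ 36
36 —HB9→ 4·9 —bump→ 4·10 = 40 —(−1)→ 39

3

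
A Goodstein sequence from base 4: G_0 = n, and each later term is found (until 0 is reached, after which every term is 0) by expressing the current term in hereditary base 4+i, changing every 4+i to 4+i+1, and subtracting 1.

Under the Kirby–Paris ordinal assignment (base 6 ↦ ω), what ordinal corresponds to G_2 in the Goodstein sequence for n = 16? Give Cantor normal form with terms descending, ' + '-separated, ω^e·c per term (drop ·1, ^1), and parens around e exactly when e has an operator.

ω·4 + 3

16 —HB4→ 4^2 —bump→ 5^2 = 25 —(−1)→ 24
24 —HB5→ 4·5 + 4 —bump→ 4·6 + 4 = 28 —(−1)→ 27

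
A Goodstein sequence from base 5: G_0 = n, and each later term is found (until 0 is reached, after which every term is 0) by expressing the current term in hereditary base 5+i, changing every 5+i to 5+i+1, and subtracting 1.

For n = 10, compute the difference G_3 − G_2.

0

10 —HB5→ 2·5 —bump→ 2·6 = 12 —(−1)→ 11
11 —HB6→ 6 + 5 —bump→ 7 + 5 = 12 —(−1)→ 11
11 —HB7→ 7 + 4 —bump→ 8 + 4 = 12 —(−1)→ 11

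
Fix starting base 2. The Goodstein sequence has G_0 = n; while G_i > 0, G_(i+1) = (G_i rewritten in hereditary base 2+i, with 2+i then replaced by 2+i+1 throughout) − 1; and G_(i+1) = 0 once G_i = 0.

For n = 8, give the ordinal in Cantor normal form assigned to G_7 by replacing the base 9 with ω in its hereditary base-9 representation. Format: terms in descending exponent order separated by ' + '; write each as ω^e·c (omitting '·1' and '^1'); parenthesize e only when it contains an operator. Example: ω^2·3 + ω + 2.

[0] 8 ≡ 2^(2 + 1) (base 2). Lift 3: 81. −1: 80.
[1] 80 ≡ 2·3^3 + 2·3^2 + 2·3 + 2 (base 3). Lift 4: 554. −1: 553.
[2] 553 ≡ 2·4^4 + 2·4^2 + 2·4 + 1 (base 4). Lift 5: 6311. −1: 6310.
[3] 6310 ≡ 2·5^5 + 2·5^2 + 2·5 (base 5). Lift 6: 93396. −1: 93395.
[4] 93395 ≡ 2·6^6 + 2·6^2 + 6 + 5 (base 6). Lift 7: 1647196. −1: 1647195.
[5] 1647195 ≡ 2·7^7 + 2·7^2 + 7 + 4 (base 7). Lift 8: 33554572. −1: 33554571.
[6] 33554571 ≡ 2·8^8 + 2·8^2 + 8 + 3 (base 8). Lift 9: 774841152. −1: 774841151.

ω^ω·2 + ω^2·2 + ω + 2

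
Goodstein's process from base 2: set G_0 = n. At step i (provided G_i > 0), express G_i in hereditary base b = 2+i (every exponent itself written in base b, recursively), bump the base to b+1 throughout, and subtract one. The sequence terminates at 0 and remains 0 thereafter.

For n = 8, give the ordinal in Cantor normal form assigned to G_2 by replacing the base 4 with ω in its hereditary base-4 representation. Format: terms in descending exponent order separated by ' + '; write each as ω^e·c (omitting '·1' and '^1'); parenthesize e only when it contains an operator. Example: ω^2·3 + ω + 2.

ω^ω·2 + ω^2·2 + ω·2 + 1

8 —HB2→ 2^(2 + 1) —bump→ 3^(3 + 1) = 81 —(−1)→ 80
80 —HB3→ 2·3^3 + 2·3^2 + 2·3 + 2 —bump→ 2·4^4 + 2·4^2 + 2·4 + 2 = 554 —(−1)→ 553
553 —HB4→ 2·4^4 + 2·4^2 + 2·4 + 1 —bump→ 2·5^5 + 2·5^2 + 2·5 + 1 = 6311 —(−1)→ 6310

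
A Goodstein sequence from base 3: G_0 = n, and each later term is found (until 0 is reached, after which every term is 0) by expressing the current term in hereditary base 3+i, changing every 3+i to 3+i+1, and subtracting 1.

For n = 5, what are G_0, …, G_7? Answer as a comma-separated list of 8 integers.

5, 5, 5, 5, 4, 3, 2, 1

G_0 = 5. HB_3(5) = 3 + 2. Bump = 6. G_1 = 5.
G_1 = 5. HB_4(5) = 4 + 1. Bump = 6. G_2 = 5.
G_2 = 5. HB_5(5) = 5. Bump = 6. G_3 = 5.
G_3 = 5. HB_6(5) = 5. Bump = 5. G_4 = 4.
G_4 = 4. HB_7(4) = 4. Bump = 4. G_5 = 3.
G_5 = 3. HB_8(3) = 3. Bump = 3. G_6 = 2.
G_6 = 2. HB_9(2) = 2. Bump = 2. G_7 = 1.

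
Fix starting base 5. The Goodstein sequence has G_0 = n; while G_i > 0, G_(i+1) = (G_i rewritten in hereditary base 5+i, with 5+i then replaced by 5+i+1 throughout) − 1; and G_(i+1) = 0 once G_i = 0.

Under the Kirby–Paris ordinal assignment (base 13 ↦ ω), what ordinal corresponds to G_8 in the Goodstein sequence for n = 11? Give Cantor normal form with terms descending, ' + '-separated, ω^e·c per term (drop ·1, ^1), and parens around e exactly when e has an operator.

ω

11 —HB5→ 2·5 + 1 —bump→ 2·6 + 1 = 13 —(−1)→ 12
12 —HB6→ 2·6 —bump→ 2·7 = 14 —(−1)→ 13
13 —HB7→ 7 + 6 —bump→ 8 + 6 = 14 —(−1)→ 13
13 —HB8→ 8 + 5 —bump→ 9 + 5 = 14 —(−1)→ 13
13 —HB9→ 9 + 4 —bump→ 10 + 4 = 14 —(−1)→ 13
13 —HB10→ 10 + 3 —bump→ 11 + 3 = 14 —(−1)→ 13
13 —HB11→ 11 + 2 —bump→ 12 + 2 = 14 —(−1)→ 13
13 —HB12→ 12 + 1 —bump→ 13 + 1 = 14 —(−1)→ 13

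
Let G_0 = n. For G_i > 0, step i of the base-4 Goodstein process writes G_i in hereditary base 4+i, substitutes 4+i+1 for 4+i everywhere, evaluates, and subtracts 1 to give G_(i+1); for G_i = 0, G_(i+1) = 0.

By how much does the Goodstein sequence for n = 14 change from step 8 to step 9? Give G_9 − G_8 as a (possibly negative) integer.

G_0=14  [base 4] 3·4 + 2  →[4↦5]→  3·5 + 2 = 17  −1 ⇒ G_1=16
G_1=16  [base 5] 3·5 + 1  →[5↦6]→  3·6 + 1 = 19  −1 ⇒ G_2=18
G_2=18  [base 6] 3·6  →[6↦7]→  3·7 = 21  −1 ⇒ G_3=20
G_3=20  [base 7] 2·7 + 6  →[7↦8]→  2·8 + 6 = 22  −1 ⇒ G_4=21
G_4=21  [base 8] 2·8 + 5  →[8↦9]→  2·9 + 5 = 23  −1 ⇒ G_5=22
G_5=22  [base 9] 2·9 + 4  →[9↦10]→  2·10 + 4 = 24  −1 ⇒ G_6=23
G_6=23  [base 10] 2·10 + 3  →[10↦11]→  2·11 + 3 = 25  −1 ⇒ G_7=24
G_7=24  [base 11] 2·11 + 2  →[11↦12]→  2·12 + 2 = 26  −1 ⇒ G_8=25
G_8=25  [base 12] 2·12 + 1  →[12↦13]→  2·13 + 1 = 27  −1 ⇒ G_9=26

1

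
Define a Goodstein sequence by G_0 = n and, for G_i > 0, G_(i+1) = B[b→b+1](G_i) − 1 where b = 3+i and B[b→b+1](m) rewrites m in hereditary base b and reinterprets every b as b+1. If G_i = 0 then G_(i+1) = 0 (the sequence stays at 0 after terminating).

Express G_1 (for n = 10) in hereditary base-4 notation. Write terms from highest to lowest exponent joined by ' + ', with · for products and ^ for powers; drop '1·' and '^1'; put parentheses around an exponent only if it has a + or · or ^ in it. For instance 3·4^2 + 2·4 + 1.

G_0=10  [base 3] 3^2 + 1  →[3↦4]→  4^2 + 1 = 17  −1 ⇒ G_1=16
G_1=16  [base 4] 4^2  →[4↦5]→  5^2 = 25  −1 ⇒ G_2=24

4^2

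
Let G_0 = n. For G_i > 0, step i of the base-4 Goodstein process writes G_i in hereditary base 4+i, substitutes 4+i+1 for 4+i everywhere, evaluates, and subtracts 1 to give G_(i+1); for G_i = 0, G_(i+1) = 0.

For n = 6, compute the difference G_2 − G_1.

0

base 4: 6 = 4 + 2; at 5: 5 + 2 = 7; next = 6
base 5: 6 = 5 + 1; at 6: 6 + 1 = 7; next = 6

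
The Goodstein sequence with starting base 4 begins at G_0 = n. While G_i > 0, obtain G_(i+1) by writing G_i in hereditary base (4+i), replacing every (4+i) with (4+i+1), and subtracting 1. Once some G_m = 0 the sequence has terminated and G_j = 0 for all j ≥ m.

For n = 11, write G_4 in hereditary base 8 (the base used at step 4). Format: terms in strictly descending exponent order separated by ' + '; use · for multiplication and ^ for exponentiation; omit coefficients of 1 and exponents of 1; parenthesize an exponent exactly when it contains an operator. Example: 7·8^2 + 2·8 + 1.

(0) 11|_4 = 2·4 + 3 ↦ 2·5 + 3|_5 = 13 ⇒ 12
(1) 12|_5 = 2·5 + 2 ↦ 2·6 + 2|_6 = 14 ⇒ 13
(2) 13|_6 = 2·6 + 1 ↦ 2·7 + 1|_7 = 15 ⇒ 14
(3) 14|_7 = 2·7 ↦ 2·8|_8 = 16 ⇒ 15
(4) 15|_8 = 8 + 7 ↦ 9 + 7|_9 = 16 ⇒ 15

8 + 7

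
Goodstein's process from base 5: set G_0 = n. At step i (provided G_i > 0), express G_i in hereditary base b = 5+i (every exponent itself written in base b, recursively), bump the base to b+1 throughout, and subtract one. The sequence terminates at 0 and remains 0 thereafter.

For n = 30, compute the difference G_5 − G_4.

[0] 30 ≡ 5^2 + 5 (base 5). Lift 6: 42. −1: 41.
[1] 41 ≡ 6^2 + 5 (base 6). Lift 7: 54. −1: 53.
[2] 53 ≡ 7^2 + 4 (base 7). Lift 8: 68. −1: 67.
[3] 67 ≡ 8^2 + 3 (base 8). Lift 9: 84. −1: 83.
[4] 83 ≡ 9^2 + 2 (base 9). Lift 10: 102. −1: 101.

18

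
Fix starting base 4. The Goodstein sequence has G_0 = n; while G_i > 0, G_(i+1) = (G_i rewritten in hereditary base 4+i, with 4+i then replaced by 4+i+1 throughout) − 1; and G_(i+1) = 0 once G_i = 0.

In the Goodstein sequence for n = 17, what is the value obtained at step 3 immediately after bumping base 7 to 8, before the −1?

step 0: 17 = 4^2 + 1; sub 5 for 4: 5^2 + 1; = 26; G_1 = 26−1 = 25
step 1: 25 = 5^2; sub 6 for 5: 6^2; = 36; G_2 = 36−1 = 35
step 2: 35 = 5·6 + 5; sub 7 for 6: 5·7 + 5; = 40; G_3 = 40−1 = 39

44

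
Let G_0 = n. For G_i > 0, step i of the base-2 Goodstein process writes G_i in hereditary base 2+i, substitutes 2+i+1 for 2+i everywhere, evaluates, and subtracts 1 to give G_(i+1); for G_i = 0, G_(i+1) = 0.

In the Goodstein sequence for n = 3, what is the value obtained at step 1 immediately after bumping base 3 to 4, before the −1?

4

(0) 3|_2 = 2 + 1 ↦ 3 + 1|_3 = 4 ⇒ 3
(1) 3|_3 = 3 ↦ 4|_4 = 4 ⇒ 3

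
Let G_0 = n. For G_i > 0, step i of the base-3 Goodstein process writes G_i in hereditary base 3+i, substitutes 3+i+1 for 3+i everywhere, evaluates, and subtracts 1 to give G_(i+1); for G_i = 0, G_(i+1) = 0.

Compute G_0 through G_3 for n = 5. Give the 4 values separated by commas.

5, 5, 5, 5

step 0: 5 = 3 + 2; sub 4 for 3: 4 + 2; = 6; G_1 = 6−1 = 5
step 1: 5 = 4 + 1; sub 5 for 4: 5 + 1; = 6; G_2 = 6−1 = 5
step 2: 5 = 5; sub 6 for 5: 6; = 6; G_3 = 6−1 = 5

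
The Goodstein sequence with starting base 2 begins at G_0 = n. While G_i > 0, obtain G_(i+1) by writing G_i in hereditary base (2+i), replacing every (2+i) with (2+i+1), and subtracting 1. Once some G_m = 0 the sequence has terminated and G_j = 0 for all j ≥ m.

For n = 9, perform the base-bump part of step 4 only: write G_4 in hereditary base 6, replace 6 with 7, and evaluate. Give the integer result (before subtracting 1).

2471827

9 —HB2→ 2^(2 + 1) + 1 —bump→ 3^(3 + 1) + 1 = 82 —(−1)→ 81
81 —HB3→ 3^(3 + 1) —bump→ 4^(4 + 1) = 1024 —(−1)→ 1023
1023 —HB4→ 3·4^4 + 3·4^3 + 3·4^2 + 3·4 + 3 —bump→ 3·5^5 + 3·5^3 + 3·5^2 + 3·5 + 3 = 9843 —(−1)→ 9842
9842 —HB5→ 3·5^5 + 3·5^3 + 3·5^2 + 3·5 + 2 —bump→ 3·6^6 + 3·6^3 + 3·6^2 + 3·6 + 2 = 140744 —(−1)→ 140743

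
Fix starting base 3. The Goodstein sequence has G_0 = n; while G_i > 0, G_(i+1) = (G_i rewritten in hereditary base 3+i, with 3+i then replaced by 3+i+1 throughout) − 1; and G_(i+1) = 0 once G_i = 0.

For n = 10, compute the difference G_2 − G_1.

8

[0] 10 ≡ 3^2 + 1 (base 3). Lift 4: 17. −1: 16.
[1] 16 ≡ 4^2 (base 4). Lift 5: 25. −1: 24.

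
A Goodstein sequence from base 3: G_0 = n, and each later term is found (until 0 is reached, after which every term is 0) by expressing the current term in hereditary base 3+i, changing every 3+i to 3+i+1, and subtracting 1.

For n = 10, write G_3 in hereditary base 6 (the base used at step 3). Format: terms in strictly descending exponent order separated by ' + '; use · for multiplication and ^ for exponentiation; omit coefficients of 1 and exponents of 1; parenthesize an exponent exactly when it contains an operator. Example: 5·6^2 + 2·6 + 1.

i=0: 10 = 3^2 + 1 (b=3); 3→4: 4^2 + 1 = 17; 17−1 = 16
i=1: 16 = 4^2 (b=4); 4→5: 5^2 = 25; 25−1 = 24
i=2: 24 = 4·5 + 4 (b=5); 5→6: 4·6 + 4 = 28; 28−1 = 27
i=3: 27 = 4·6 + 3 (b=6); 6→7: 4·7 + 3 = 31; 31−1 = 30

4·6 + 3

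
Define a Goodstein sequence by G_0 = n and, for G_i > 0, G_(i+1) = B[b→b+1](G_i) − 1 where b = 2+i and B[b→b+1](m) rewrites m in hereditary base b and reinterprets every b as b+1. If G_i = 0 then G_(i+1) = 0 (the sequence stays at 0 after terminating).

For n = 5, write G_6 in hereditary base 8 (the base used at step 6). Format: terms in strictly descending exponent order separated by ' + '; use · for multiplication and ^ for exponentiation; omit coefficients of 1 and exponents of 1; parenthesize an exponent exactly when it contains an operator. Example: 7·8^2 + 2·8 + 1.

3·8^3 + 3·8^2 + 2·8 + 7

G_0 = 5. HB_2(5) = 2^2 + 1. Bump = 28. G_1 = 27.
G_1 = 27. HB_3(27) = 3^3. Bump = 256. G_2 = 255.
G_2 = 255. HB_4(255) = 3·4^3 + 3·4^2 + 3·4 + 3. Bump = 468. G_3 = 467.
G_3 = 467. HB_5(467) = 3·5^3 + 3·5^2 + 3·5 + 2. Bump = 776. G_4 = 775.
G_4 = 775. HB_6(775) = 3·6^3 + 3·6^2 + 3·6 + 1. Bump = 1198. G_5 = 1197.
G_5 = 1197. HB_7(1197) = 3·7^3 + 3·7^2 + 3·7. Bump = 1752. G_6 = 1751.
G_6 = 1751. HB_8(1751) = 3·8^3 + 3·8^2 + 2·8 + 7. Bump = 2455. G_7 = 2454.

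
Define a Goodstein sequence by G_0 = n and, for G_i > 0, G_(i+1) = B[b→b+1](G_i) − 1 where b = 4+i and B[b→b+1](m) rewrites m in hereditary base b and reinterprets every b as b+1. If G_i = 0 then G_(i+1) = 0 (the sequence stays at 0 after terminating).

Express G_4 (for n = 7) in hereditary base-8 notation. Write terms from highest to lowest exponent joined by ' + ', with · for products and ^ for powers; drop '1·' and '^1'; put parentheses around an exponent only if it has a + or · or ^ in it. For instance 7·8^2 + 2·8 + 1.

7

G_0 = 7. HB_4(7) = 4 + 3. Bump = 8. G_1 = 7.
G_1 = 7. HB_5(7) = 5 + 2. Bump = 8. G_2 = 7.
G_2 = 7. HB_6(7) = 6 + 1. Bump = 8. G_3 = 7.
G_3 = 7. HB_7(7) = 7. Bump = 8. G_4 = 7.
G_4 = 7. HB_8(7) = 7. Bump = 7. G_5 = 6.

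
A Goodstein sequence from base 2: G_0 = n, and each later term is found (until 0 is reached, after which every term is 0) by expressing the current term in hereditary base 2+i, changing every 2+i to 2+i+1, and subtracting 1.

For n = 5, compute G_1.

(0) 5|_2 = 2^2 + 1 ↦ 3^3 + 1|_3 = 28 ⇒ 27
(1) 27|_3 = 3^3 ↦ 4^4|_4 = 256 ⇒ 255

27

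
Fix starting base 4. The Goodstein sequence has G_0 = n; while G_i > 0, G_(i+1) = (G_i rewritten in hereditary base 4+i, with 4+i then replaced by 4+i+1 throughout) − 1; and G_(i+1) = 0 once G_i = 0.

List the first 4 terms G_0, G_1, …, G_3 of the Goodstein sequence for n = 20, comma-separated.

base 4: 20 = 4^2 + 4; at 5: 5^2 + 5 = 30; next = 29
base 5: 29 = 5^2 + 4; at 6: 6^2 + 4 = 40; next = 39
base 6: 39 = 6^2 + 3; at 7: 7^2 + 3 = 52; next = 51

20, 29, 39, 51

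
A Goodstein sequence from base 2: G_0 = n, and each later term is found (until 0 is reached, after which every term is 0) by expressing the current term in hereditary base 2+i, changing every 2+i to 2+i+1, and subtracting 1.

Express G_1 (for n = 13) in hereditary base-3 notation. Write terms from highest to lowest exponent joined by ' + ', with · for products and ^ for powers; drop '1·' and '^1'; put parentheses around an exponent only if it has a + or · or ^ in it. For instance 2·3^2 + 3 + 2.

i=0: 13 = 2^(2 + 1) + 2^2 + 1 (b=2); 2→3: 3^(3 + 1) + 3^3 + 1 = 109; 109−1 = 108
i=1: 108 = 3^(3 + 1) + 3^3 (b=3); 3→4: 4^(4 + 1) + 4^4 = 1280; 1280−1 = 1279

3^(3 + 1) + 3^3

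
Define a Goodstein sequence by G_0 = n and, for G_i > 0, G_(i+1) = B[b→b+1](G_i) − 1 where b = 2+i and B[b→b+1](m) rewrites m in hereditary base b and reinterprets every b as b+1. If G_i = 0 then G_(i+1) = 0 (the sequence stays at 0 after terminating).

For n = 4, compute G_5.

G_0 = 4. HB_2(4) = 2^2. Bump = 27. G_1 = 26.
G_1 = 26. HB_3(26) = 2·3^2 + 2·3 + 2. Bump = 42. G_2 = 41.
G_2 = 41. HB_4(41) = 2·4^2 + 2·4 + 1. Bump = 61. G_3 = 60.
G_3 = 60. HB_5(60) = 2·5^2 + 2·5. Bump = 84. G_4 = 83.
G_4 = 83. HB_6(83) = 2·6^2 + 6 + 5. Bump = 110. G_5 = 109.

109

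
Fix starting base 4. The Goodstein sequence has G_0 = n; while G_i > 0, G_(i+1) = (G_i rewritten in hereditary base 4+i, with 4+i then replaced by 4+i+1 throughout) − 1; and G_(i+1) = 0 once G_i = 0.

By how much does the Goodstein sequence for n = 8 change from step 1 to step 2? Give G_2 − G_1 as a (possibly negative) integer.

0

[0] 8 ≡ 2·4 (base 4). Lift 5: 10. −1: 9.
[1] 9 ≡ 5 + 4 (base 5). Lift 6: 10. −1: 9.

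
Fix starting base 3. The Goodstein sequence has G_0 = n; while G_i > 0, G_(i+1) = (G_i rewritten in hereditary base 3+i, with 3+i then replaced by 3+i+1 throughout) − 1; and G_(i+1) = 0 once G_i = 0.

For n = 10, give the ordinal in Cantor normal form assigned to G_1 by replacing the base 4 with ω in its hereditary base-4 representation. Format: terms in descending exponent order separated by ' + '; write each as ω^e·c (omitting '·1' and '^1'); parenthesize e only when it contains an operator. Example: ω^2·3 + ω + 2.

ω^2

(0) 10|_3 = 3^2 + 1 ↦ 4^2 + 1|_4 = 17 ⇒ 16
(1) 16|_4 = 4^2 ↦ 5^2|_5 = 25 ⇒ 24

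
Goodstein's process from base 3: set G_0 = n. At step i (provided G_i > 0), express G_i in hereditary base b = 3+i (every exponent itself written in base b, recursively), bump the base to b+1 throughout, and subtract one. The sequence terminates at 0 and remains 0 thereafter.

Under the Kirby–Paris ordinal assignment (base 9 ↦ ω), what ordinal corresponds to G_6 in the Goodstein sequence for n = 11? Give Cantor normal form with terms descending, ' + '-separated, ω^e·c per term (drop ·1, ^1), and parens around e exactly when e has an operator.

ω·5 + 2

11 —HB3→ 3^2 + 2 —bump→ 4^2 + 2 = 18 —(−1)→ 17
17 —HB4→ 4^2 + 1 —bump→ 5^2 + 1 = 26 —(−1)→ 25
25 —HB5→ 5^2 —bump→ 6^2 = 36 —(−1)→ 35
35 —HB6→ 5·6 + 5 —bump→ 5·7 + 5 = 40 —(−1)→ 39
39 —HB7→ 5·7 + 4 —bump→ 5·8 + 4 = 44 —(−1)→ 43
43 —HB8→ 5·8 + 3 —bump→ 5·9 + 3 = 48 —(−1)→ 47
47 —HB9→ 5·9 + 2 —bump→ 5·10 + 2 = 52 —(−1)→ 51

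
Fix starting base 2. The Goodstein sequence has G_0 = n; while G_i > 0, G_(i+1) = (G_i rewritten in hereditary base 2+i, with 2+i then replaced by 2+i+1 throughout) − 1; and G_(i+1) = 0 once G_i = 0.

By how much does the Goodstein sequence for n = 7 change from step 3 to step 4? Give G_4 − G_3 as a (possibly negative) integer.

step 0: 7 = 2^2 + 2 + 1; sub 3 for 2: 3^3 + 3 + 1; = 31; G_1 = 31−1 = 30
step 1: 30 = 3^3 + 3; sub 4 for 3: 4^4 + 4; = 260; G_2 = 260−1 = 259
step 2: 259 = 4^4 + 3; sub 5 for 4: 5^5 + 3; = 3128; G_3 = 3128−1 = 3127
step 3: 3127 = 5^5 + 2; sub 6 for 5: 6^6 + 2; = 46658; G_4 = 46658−1 = 46657

43530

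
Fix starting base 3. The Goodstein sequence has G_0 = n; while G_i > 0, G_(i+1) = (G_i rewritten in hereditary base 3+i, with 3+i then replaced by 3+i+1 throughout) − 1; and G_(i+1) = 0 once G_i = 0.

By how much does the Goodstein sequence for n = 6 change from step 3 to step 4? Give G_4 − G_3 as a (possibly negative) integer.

0

(0) 6|_3 = 2·3 ↦ 2·4|_4 = 8 ⇒ 7
(1) 7|_4 = 4 + 3 ↦ 5 + 3|_5 = 8 ⇒ 7
(2) 7|_5 = 5 + 2 ↦ 6 + 2|_6 = 8 ⇒ 7
(3) 7|_6 = 6 + 1 ↦ 7 + 1|_7 = 8 ⇒ 7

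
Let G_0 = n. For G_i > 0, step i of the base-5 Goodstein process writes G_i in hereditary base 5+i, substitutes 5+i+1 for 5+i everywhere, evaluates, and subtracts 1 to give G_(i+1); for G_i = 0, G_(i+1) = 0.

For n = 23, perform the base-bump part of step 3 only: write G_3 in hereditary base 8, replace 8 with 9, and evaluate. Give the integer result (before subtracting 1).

36

step 0: 23 = 4·5 + 3; sub 6 for 5: 4·6 + 3; = 27; G_1 = 27−1 = 26
step 1: 26 = 4·6 + 2; sub 7 for 6: 4·7 + 2; = 30; G_2 = 30−1 = 29
step 2: 29 = 4·7 + 1; sub 8 for 7: 4·8 + 1; = 33; G_3 = 33−1 = 32
step 3: 32 = 4·8; sub 9 for 8: 4·9; = 36; G_4 = 36−1 = 35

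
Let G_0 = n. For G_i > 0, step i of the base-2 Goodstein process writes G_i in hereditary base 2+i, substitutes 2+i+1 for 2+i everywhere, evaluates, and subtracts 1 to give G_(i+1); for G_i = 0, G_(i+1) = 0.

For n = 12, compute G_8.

[0] 12 ≡ 2^(2 + 1) + 2^2 (base 2). Lift 3: 108. −1: 107.
[1] 107 ≡ 3^(3 + 1) + 2·3^2 + 2·3 + 2 (base 3). Lift 4: 1066. −1: 1065.
[2] 1065 ≡ 4^(4 + 1) + 2·4^2 + 2·4 + 1 (base 4). Lift 5: 15686. −1: 15685.
[3] 15685 ≡ 5^(5 + 1) + 2·5^2 + 2·5 (base 5). Lift 6: 280020. −1: 280019.
[4] 280019 ≡ 6^(6 + 1) + 2·6^2 + 6 + 5 (base 6). Lift 7: 5764911. −1: 5764910.
[5] 5764910 ≡ 7^(7 + 1) + 2·7^2 + 7 + 4 (base 7). Lift 8: 134217868. −1: 134217867.
[6] 134217867 ≡ 8^(8 + 1) + 2·8^2 + 8 + 3 (base 8). Lift 9: 3486784575. −1: 3486784574.
[7] 3486784574 ≡ 9^(9 + 1) + 2·9^2 + 9 + 2 (base 9). Lift 10: 100000000212. −1: 100000000211.
[8] 100000000211 ≡ 10^(10 + 1) + 2·10^2 + 10 + 1 (base 10). Lift 11: 3138428376975. −1: 3138428376974.

100000000211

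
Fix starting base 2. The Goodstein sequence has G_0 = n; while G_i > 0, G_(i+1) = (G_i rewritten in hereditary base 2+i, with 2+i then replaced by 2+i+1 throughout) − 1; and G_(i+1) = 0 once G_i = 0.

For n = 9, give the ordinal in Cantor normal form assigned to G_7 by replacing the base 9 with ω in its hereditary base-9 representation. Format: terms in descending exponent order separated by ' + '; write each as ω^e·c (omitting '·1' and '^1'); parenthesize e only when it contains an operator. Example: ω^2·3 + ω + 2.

G_0 = 9. HB_2(9) = 2^(2 + 1) + 1. Bump = 82. G_1 = 81.
G_1 = 81. HB_3(81) = 3^(3 + 1). Bump = 1024. G_2 = 1023.
G_2 = 1023. HB_4(1023) = 3·4^4 + 3·4^3 + 3·4^2 + 3·4 + 3. Bump = 9843. G_3 = 9842.
G_3 = 9842. HB_5(9842) = 3·5^5 + 3·5^3 + 3·5^2 + 3·5 + 2. Bump = 140744. G_4 = 140743.
G_4 = 140743. HB_6(140743) = 3·6^6 + 3·6^3 + 3·6^2 + 3·6 + 1. Bump = 2471827. G_5 = 2471826.
G_5 = 2471826. HB_7(2471826) = 3·7^7 + 3·7^3 + 3·7^2 + 3·7. Bump = 50333400. G_6 = 50333399.
G_6 = 50333399. HB_8(50333399) = 3·8^8 + 3·8^3 + 3·8^2 + 2·8 + 7. Bump = 1162263922. G_7 = 1162263921.

ω^ω·3 + ω^3·3 + ω^2·3 + ω·2 + 6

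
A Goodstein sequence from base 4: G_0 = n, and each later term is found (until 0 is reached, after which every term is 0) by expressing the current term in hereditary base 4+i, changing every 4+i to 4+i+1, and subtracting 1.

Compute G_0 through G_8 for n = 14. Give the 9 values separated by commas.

i=0: 14 = 3·4 + 2 (b=4); 4→5: 3·5 + 2 = 17; 17−1 = 16
i=1: 16 = 3·5 + 1 (b=5); 5→6: 3·6 + 1 = 19; 19−1 = 18
i=2: 18 = 3·6 (b=6); 6→7: 3·7 = 21; 21−1 = 20
i=3: 20 = 2·7 + 6 (b=7); 7→8: 2·8 + 6 = 22; 22−1 = 21
i=4: 21 = 2·8 + 5 (b=8); 8→9: 2·9 + 5 = 23; 23−1 = 22
i=5: 22 = 2·9 + 4 (b=9); 9→10: 2·10 + 4 = 24; 24−1 = 23
i=6: 23 = 2·10 + 3 (b=10); 10→11: 2·11 + 3 = 25; 25−1 = 24
i=7: 24 = 2·11 + 2 (b=11); 11→12: 2·12 + 2 = 26; 26−1 = 25

14, 16, 18, 20, 21, 22, 23, 24, 25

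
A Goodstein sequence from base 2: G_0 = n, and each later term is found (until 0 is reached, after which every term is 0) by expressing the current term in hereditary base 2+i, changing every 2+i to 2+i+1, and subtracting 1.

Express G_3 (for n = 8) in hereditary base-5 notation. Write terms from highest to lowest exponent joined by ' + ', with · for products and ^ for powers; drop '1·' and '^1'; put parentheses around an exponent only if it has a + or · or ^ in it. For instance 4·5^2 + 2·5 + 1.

2·5^5 + 2·5^2 + 2·5

G_0=8  [base 2] 2^(2 + 1)  →[2↦3]→  3^(3 + 1) = 81  −1 ⇒ G_1=80
G_1=80  [base 3] 2·3^3 + 2·3^2 + 2·3 + 2  →[3↦4]→  2·4^4 + 2·4^2 + 2·4 + 2 = 554  −1 ⇒ G_2=553
G_2=553  [base 4] 2·4^4 + 2·4^2 + 2·4 + 1  →[4↦5]→  2·5^5 + 2·5^2 + 2·5 + 1 = 6311  −1 ⇒ G_3=6310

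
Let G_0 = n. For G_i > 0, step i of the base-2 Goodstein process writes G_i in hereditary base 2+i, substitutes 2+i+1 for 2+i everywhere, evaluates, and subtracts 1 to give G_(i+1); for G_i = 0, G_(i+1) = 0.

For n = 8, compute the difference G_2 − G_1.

(0) 8|_2 = 2^(2 + 1) ↦ 3^(3 + 1)|_3 = 81 ⇒ 80
(1) 80|_3 = 2·3^3 + 2·3^2 + 2·3 + 2 ↦ 2·4^4 + 2·4^2 + 2·4 + 2|_4 = 554 ⇒ 553

473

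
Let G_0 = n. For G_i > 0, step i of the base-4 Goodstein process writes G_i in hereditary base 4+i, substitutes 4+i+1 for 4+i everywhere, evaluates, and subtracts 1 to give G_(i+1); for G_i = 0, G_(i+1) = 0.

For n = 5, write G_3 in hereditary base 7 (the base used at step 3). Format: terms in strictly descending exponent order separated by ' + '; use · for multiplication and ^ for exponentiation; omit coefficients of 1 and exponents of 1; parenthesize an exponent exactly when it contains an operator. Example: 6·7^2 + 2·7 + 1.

4

base 4: 5 = 4 + 1; at 5: 5 + 1 = 6; next = 5
base 5: 5 = 5; at 6: 6 = 6; next = 5
base 6: 5 = 5; at 7: 5 = 5; next = 4
base 7: 4 = 4; at 8: 4 = 4; next = 3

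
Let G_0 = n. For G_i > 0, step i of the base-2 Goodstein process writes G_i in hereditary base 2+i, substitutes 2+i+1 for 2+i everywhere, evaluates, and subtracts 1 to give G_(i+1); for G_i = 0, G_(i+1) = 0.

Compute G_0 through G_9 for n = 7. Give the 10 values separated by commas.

7, 30, 259, 3127, 46657, 823543, 16777215, 37665879, 77777775, 150051213

G_0 = 7. HB_2(7) = 2^2 + 2 + 1. Bump = 31. G_1 = 30.
G_1 = 30. HB_3(30) = 3^3 + 3. Bump = 260. G_2 = 259.
G_2 = 259. HB_4(259) = 4^4 + 3. Bump = 3128. G_3 = 3127.
G_3 = 3127. HB_5(3127) = 5^5 + 2. Bump = 46658. G_4 = 46657.
G_4 = 46657. HB_6(46657) = 6^6 + 1. Bump = 823544. G_5 = 823543.
G_5 = 823543. HB_7(823543) = 7^7. Bump = 16777216. G_6 = 16777215.
G_6 = 16777215. HB_8(16777215) = 7·8^7 + 7·8^6 + 7·8^5 + 7·8^4 + 7·8^3 + 7·8^2 + 7·8 + 7. Bump = 37665880. G_7 = 37665879.
G_7 = 37665879. HB_9(37665879) = 7·9^7 + 7·9^6 + 7·9^5 + 7·9^4 + 7·9^3 + 7·9^2 + 7·9 + 6. Bump = 77777776. G_8 = 77777775.
G_8 = 77777775. HB_10(77777775) = 7·10^7 + 7·10^6 + 7·10^5 + 7·10^4 + 7·10^3 + 7·10^2 + 7·10 + 5. Bump = 150051214. G_9 = 150051213.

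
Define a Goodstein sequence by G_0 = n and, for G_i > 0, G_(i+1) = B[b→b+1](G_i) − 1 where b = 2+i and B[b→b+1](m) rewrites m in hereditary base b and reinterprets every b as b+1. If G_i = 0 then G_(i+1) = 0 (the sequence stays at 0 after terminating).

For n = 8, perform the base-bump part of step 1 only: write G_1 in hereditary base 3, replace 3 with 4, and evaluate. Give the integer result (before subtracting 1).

(0) 8|_2 = 2^(2 + 1) ↦ 3^(3 + 1)|_3 = 81 ⇒ 80
(1) 80|_3 = 2·3^3 + 2·3^2 + 2·3 + 2 ↦ 2·4^4 + 2·4^2 + 2·4 + 2|_4 = 554 ⇒ 553

554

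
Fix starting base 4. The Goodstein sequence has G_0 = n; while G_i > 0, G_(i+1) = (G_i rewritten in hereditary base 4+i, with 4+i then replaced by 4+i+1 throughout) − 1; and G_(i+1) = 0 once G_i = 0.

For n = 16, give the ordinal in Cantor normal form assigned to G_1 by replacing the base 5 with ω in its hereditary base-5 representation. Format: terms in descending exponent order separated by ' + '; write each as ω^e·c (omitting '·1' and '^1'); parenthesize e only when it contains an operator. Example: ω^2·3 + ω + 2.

ω·4 + 4

G_0 = 16. HB_4(16) = 4^2. Bump = 25. G_1 = 24.
G_1 = 24. HB_5(24) = 4·5 + 4. Bump = 28. G_2 = 27.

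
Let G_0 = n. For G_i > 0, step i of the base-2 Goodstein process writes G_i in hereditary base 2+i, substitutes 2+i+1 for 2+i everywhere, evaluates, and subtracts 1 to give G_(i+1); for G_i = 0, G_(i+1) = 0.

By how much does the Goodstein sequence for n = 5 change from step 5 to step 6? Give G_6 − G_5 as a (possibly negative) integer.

[0] 5 ≡ 2^2 + 1 (base 2). Lift 3: 28. −1: 27.
[1] 27 ≡ 3^3 (base 3). Lift 4: 256. −1: 255.
[2] 255 ≡ 3·4^3 + 3·4^2 + 3·4 + 3 (base 4). Lift 5: 468. −1: 467.
[3] 467 ≡ 3·5^3 + 3·5^2 + 3·5 + 2 (base 5). Lift 6: 776. −1: 775.
[4] 775 ≡ 3·6^3 + 3·6^2 + 3·6 + 1 (base 6). Lift 7: 1198. −1: 1197.
[5] 1197 ≡ 3·7^3 + 3·7^2 + 3·7 (base 7). Lift 8: 1752. −1: 1751.

554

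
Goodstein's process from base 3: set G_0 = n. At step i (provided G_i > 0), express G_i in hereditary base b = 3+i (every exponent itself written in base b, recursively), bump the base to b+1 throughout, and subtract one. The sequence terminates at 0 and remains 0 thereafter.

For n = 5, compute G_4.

5 —HB3→ 3 + 2 —bump→ 4 + 2 = 6 —(−1)→ 5
5 —HB4→ 4 + 1 —bump→ 5 + 1 = 6 —(−1)→ 5
5 —HB5→ 5 —bump→ 6 = 6 —(−1)→ 5
5 —HB6→ 5 —bump→ 5 = 5 —(−1)→ 4

4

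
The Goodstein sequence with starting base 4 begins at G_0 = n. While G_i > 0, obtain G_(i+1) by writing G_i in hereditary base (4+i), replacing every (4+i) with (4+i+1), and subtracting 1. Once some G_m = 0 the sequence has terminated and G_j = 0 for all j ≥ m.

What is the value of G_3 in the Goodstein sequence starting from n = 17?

i=0: 17 = 4^2 + 1 (b=4); 4→5: 5^2 + 1 = 26; 26−1 = 25
i=1: 25 = 5^2 (b=5); 5→6: 6^2 = 36; 36−1 = 35
i=2: 35 = 5·6 + 5 (b=6); 6→7: 5·7 + 5 = 40; 40−1 = 39

39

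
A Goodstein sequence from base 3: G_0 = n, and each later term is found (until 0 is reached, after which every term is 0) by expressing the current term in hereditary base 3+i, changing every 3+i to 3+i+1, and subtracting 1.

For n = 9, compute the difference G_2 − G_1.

2

i=0: 9 = 3^2 (b=3); 3→4: 4^2 = 16; 16−1 = 15
i=1: 15 = 3·4 + 3 (b=4); 4→5: 3·5 + 3 = 18; 18−1 = 17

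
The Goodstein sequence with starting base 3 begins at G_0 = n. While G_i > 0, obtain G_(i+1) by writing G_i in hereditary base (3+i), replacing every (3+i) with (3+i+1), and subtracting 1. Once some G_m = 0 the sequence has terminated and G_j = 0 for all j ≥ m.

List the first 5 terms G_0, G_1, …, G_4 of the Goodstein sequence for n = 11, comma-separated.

[0] 11 ≡ 3^2 + 2 (base 3). Lift 4: 18. −1: 17.
[1] 17 ≡ 4^2 + 1 (base 4). Lift 5: 26. −1: 25.
[2] 25 ≡ 5^2 (base 5). Lift 6: 36. −1: 35.
[3] 35 ≡ 5·6 + 5 (base 6). Lift 7: 40. −1: 39.

11, 17, 25, 35, 39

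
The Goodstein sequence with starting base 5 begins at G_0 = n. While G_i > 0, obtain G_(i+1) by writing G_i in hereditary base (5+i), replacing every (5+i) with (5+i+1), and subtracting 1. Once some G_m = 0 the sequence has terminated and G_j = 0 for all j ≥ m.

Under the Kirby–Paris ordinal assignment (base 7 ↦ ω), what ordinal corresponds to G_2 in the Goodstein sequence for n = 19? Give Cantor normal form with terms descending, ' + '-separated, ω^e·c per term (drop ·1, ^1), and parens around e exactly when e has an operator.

ω·3 + 2

(0) 19|_5 = 3·5 + 4 ↦ 3·6 + 4|_6 = 22 ⇒ 21
(1) 21|_6 = 3·6 + 3 ↦ 3·7 + 3|_7 = 24 ⇒ 23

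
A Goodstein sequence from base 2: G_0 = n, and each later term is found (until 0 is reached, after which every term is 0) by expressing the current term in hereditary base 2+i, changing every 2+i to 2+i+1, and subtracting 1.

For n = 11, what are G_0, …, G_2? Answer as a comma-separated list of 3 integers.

(0) 11|_2 = 2^(2 + 1) + 2 + 1 ↦ 3^(3 + 1) + 3 + 1|_3 = 85 ⇒ 84
(1) 84|_3 = 3^(3 + 1) + 3 ↦ 4^(4 + 1) + 4|_4 = 1028 ⇒ 1027

11, 84, 1027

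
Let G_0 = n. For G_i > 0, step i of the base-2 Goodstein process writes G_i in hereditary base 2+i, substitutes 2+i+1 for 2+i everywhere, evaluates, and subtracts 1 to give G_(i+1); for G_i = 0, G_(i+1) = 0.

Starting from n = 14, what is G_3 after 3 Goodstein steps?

18750

step 0: 14 = 2^(2 + 1) + 2^2 + 2; sub 3 for 2: 3^(3 + 1) + 3^3 + 3; = 111; G_1 = 111−1 = 110
step 1: 110 = 3^(3 + 1) + 3^3 + 2; sub 4 for 3: 4^(4 + 1) + 4^4 + 2; = 1282; G_2 = 1282−1 = 1281
step 2: 1281 = 4^(4 + 1) + 4^4 + 1; sub 5 for 4: 5^(5 + 1) + 5^5 + 1; = 18751; G_3 = 18751−1 = 18750
step 3: 18750 = 5^(5 + 1) + 5^5; sub 6 for 5: 6^(6 + 1) + 6^6; = 326592; G_4 = 326592−1 = 326591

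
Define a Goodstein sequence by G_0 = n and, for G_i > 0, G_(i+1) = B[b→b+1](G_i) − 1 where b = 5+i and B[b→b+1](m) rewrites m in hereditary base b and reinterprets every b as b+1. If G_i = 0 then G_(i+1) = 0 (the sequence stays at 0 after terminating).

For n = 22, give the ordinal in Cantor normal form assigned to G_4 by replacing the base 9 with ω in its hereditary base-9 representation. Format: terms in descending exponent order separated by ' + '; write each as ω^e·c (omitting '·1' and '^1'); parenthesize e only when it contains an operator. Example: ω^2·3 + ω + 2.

G_0 = 22. HB_5(22) = 4·5 + 2. Bump = 26. G_1 = 25.
G_1 = 25. HB_6(25) = 4·6 + 1. Bump = 29. G_2 = 28.
G_2 = 28. HB_7(28) = 4·7. Bump = 32. G_3 = 31.
G_3 = 31. HB_8(31) = 3·8 + 7. Bump = 34. G_4 = 33.
G_4 = 33. HB_9(33) = 3·9 + 6. Bump = 36. G_5 = 35.

ω·3 + 6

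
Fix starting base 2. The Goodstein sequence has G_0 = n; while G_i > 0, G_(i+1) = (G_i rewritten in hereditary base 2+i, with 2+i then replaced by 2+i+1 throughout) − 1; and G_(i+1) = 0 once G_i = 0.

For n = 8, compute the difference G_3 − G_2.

i=0: 8 = 2^(2 + 1) (b=2); 2→3: 3^(3 + 1) = 81; 81−1 = 80
i=1: 80 = 2·3^3 + 2·3^2 + 2·3 + 2 (b=3); 3→4: 2·4^4 + 2·4^2 + 2·4 + 2 = 554; 554−1 = 553
i=2: 553 = 2·4^4 + 2·4^2 + 2·4 + 1 (b=4); 4→5: 2·5^5 + 2·5^2 + 2·5 + 1 = 6311; 6311−1 = 6310

5757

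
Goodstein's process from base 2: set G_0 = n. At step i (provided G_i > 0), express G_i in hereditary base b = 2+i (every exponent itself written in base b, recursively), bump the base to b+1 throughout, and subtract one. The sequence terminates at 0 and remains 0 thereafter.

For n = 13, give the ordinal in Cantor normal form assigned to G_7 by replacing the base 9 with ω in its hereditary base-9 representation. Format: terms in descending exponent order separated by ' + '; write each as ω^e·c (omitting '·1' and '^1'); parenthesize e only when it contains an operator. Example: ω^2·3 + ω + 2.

G_0=13  [base 2] 2^(2 + 1) + 2^2 + 1  →[2↦3]→  3^(3 + 1) + 3^3 + 1 = 109  −1 ⇒ G_1=108
G_1=108  [base 3] 3^(3 + 1) + 3^3  →[3↦4]→  4^(4 + 1) + 4^4 = 1280  −1 ⇒ G_2=1279
G_2=1279  [base 4] 4^(4 + 1) + 3·4^3 + 3·4^2 + 3·4 + 3  →[4↦5]→  5^(5 + 1) + 3·5^3 + 3·5^2 + 3·5 + 3 = 16093  −1 ⇒ G_3=16092
G_3=16092  [base 5] 5^(5 + 1) + 3·5^3 + 3·5^2 + 3·5 + 2  →[5↦6]→  6^(6 + 1) + 3·6^3 + 3·6^2 + 3·6 + 2 = 280712  −1 ⇒ G_4=280711
G_4=280711  [base 6] 6^(6 + 1) + 3·6^3 + 3·6^2 + 3·6 + 1  →[6↦7]→  7^(7 + 1) + 3·7^3 + 3·7^2 + 3·7 + 1 = 5765999  −1 ⇒ G_5=5765998
G_5=5765998  [base 7] 7^(7 + 1) + 3·7^3 + 3·7^2 + 3·7  →[7↦8]→  8^(8 + 1) + 3·8^3 + 3·8^2 + 3·8 = 134219480  −1 ⇒ G_6=134219479
G_6=134219479  [base 8] 8^(8 + 1) + 3·8^3 + 3·8^2 + 2·8 + 7  →[8↦9]→  9^(9 + 1) + 3·9^3 + 3·9^2 + 2·9 + 7 = 3486786856  −1 ⇒ G_7=3486786855

ω^(ω + 1) + ω^3·3 + ω^2·3 + ω·2 + 6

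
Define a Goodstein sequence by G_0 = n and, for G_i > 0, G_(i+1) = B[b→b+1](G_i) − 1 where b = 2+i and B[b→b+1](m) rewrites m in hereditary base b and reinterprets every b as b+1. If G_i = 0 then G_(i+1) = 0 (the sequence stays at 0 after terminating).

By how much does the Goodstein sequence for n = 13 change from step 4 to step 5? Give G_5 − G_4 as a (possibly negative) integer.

13 —HB2→ 2^(2 + 1) + 2^2 + 1 —bump→ 3^(3 + 1) + 3^3 + 1 = 109 —(−1)→ 108
108 —HB3→ 3^(3 + 1) + 3^3 —bump→ 4^(4 + 1) + 4^4 = 1280 —(−1)→ 1279
1279 —HB4→ 4^(4 + 1) + 3·4^3 + 3·4^2 + 3·4 + 3 —bump→ 5^(5 + 1) + 3·5^3 + 3·5^2 + 3·5 + 3 = 16093 —(−1)→ 16092
16092 —HB5→ 5^(5 + 1) + 3·5^3 + 3·5^2 + 3·5 + 2 —bump→ 6^(6 + 1) + 3·6^3 + 3·6^2 + 3·6 + 2 = 280712 —(−1)→ 280711
280711 —HB6→ 6^(6 + 1) + 3·6^3 + 3·6^2 + 3·6 + 1 —bump→ 7^(7 + 1) + 3·7^3 + 3·7^2 + 3·7 + 1 = 5765999 —(−1)→ 5765998

5485287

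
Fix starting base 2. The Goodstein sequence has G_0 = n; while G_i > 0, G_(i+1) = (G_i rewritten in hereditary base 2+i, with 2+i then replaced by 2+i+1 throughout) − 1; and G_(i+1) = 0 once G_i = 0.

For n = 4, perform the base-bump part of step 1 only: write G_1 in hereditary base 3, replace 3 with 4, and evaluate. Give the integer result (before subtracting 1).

42

base 2: 4 = 2^2; at 3: 3^3 = 27; next = 26
base 3: 26 = 2·3^2 + 2·3 + 2; at 4: 2·4^2 + 2·4 + 2 = 42; next = 41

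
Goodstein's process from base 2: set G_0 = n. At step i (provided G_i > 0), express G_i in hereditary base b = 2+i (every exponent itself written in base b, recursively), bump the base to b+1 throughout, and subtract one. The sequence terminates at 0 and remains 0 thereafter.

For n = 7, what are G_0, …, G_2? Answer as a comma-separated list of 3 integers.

7, 30, 259

G_0 = 7. HB_2(7) = 2^2 + 2 + 1. Bump = 31. G_1 = 30.
G_1 = 30. HB_3(30) = 3^3 + 3. Bump = 260. G_2 = 259.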